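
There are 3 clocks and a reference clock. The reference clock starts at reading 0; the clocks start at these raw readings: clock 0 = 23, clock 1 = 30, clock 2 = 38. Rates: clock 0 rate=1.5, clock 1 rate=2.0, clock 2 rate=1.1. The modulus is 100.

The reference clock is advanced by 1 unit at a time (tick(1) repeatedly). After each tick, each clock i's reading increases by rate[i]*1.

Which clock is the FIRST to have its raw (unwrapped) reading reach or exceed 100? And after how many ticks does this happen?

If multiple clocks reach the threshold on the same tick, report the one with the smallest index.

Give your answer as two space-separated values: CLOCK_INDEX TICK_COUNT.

Answer: 1 35

Derivation:
clock 0: start=23, rate=1.5, needs 100-23 = 77; ticks = ceil(77/1.5) = ceil(51.3333) = 52; reading at tick 52 = 23 + 1.5*52 = 101.0000
clock 1: start=30, rate=2.0, needs 100-30 = 70; ticks = ceil(70/2.0) = ceil(35.0000) = 35; reading at tick 35 = 30 + 2.0*35 = 100.0000
clock 2: start=38, rate=1.1, needs 100-38 = 62; ticks = ceil(62/1.1) = ceil(56.3636) = 57; reading at tick 57 = 38 + 1.1*57 = 100.7000
Minimum tick count = 35; winners = [1]; smallest index = 1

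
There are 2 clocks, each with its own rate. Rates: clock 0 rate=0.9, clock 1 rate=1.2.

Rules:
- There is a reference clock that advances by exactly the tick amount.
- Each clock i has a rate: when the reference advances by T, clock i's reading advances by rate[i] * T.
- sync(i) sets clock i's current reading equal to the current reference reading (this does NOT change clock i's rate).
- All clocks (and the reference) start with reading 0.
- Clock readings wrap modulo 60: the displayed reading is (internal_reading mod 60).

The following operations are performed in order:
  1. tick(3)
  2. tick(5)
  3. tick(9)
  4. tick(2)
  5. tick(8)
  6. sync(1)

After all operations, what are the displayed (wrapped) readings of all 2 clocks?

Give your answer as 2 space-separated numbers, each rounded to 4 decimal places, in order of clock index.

After op 1 tick(3): ref=3.0000 raw=[2.7000 3.6000]
After op 2 tick(5): ref=8.0000 raw=[7.2000 9.6000]
After op 3 tick(9): ref=17.0000 raw=[15.3000 20.4000]
After op 4 tick(2): ref=19.0000 raw=[17.1000 22.8000]
After op 5 tick(8): ref=27.0000 raw=[24.3000 32.4000]
After op 6 sync(1): ref=27.0000 raw=[24.3000 27.0000]
Wrap final raw readings (mod 60): 24.3000 mod 60 = 24.3000; 27.0000 mod 60 = 27.0000

Answer: 24.3000 27.0000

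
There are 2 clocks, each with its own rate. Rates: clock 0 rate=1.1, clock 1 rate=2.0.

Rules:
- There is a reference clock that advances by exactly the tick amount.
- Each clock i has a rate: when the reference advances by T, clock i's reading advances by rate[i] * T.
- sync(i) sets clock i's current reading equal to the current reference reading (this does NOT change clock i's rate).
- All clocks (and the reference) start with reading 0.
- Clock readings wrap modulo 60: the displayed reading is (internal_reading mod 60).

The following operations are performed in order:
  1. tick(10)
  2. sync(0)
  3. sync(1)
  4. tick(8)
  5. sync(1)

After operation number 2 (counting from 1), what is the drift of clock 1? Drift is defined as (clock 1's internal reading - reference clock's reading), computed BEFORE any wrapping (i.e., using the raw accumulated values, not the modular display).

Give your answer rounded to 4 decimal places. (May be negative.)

Answer: 10.0000

Derivation:
After op 1 tick(10): ref=10.0000 raw=[11.0000 20.0000]
After op 2 sync(0): ref=10.0000 raw=[10.0000 20.0000]
Drift of clock 1 after op 2: 20.0000 - 10.0000 = 10.0000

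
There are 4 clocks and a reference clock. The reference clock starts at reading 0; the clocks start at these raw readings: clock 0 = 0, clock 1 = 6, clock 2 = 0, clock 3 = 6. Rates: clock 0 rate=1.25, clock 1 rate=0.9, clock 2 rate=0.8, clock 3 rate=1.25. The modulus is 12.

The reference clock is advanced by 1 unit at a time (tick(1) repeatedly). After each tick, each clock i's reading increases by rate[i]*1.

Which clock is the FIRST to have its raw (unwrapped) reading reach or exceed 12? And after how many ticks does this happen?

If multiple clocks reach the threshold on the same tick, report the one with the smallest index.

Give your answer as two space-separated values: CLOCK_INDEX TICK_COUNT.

clock 0: start=0, rate=1.25, needs 12-0 = 12; ticks = ceil(12/1.25) = ceil(9.6000) = 10; reading at tick 10 = 0 + 1.25*10 = 12.5000
clock 1: start=6, rate=0.9, needs 12-6 = 6; ticks = ceil(6/0.9) = ceil(6.6667) = 7; reading at tick 7 = 6 + 0.9*7 = 12.3000
clock 2: start=0, rate=0.8, needs 12-0 = 12; ticks = ceil(12/0.8) = ceil(15.0000) = 15; reading at tick 15 = 0 + 0.8*15 = 12.0000
clock 3: start=6, rate=1.25, needs 12-6 = 6; ticks = ceil(6/1.25) = ceil(4.8000) = 5; reading at tick 5 = 6 + 1.25*5 = 12.2500
Minimum tick count = 5; winners = [3]; smallest index = 3

Answer: 3 5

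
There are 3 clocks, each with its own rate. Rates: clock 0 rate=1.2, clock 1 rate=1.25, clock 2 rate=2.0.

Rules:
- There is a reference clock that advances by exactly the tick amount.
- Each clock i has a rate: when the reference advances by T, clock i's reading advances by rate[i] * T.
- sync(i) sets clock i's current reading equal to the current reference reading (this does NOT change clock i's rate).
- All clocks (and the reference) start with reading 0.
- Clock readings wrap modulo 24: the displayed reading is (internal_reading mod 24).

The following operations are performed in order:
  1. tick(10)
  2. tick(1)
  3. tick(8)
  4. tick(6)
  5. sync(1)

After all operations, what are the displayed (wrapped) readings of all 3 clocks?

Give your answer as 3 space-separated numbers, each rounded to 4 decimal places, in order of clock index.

After op 1 tick(10): ref=10.0000 raw=[12.0000 12.5000 20.0000]
After op 2 tick(1): ref=11.0000 raw=[13.2000 13.7500 22.0000]
After op 3 tick(8): ref=19.0000 raw=[22.8000 23.7500 38.0000]
After op 4 tick(6): ref=25.0000 raw=[30.0000 31.2500 50.0000]
After op 5 sync(1): ref=25.0000 raw=[30.0000 25.0000 50.0000]
Wrap final raw readings (mod 24): 30.0000 mod 24 = 6.0000; 25.0000 mod 24 = 1.0000; 50.0000 mod 24 = 2.0000

Answer: 6.0000 1.0000 2.0000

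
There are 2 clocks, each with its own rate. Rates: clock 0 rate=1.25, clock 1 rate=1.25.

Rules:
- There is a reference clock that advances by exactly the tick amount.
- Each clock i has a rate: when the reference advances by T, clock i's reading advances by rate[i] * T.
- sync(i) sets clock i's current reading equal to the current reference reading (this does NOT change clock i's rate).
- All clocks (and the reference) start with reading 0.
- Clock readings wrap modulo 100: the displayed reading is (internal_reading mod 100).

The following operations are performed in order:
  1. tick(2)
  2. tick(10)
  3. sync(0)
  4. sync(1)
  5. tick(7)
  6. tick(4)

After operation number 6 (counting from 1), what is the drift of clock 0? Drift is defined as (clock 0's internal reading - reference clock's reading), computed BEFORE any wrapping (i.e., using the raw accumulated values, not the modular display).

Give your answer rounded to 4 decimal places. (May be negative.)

After op 1 tick(2): ref=2.0000 raw=[2.5000 2.5000]
After op 2 tick(10): ref=12.0000 raw=[15.0000 15.0000]
After op 3 sync(0): ref=12.0000 raw=[12.0000 15.0000]
After op 4 sync(1): ref=12.0000 raw=[12.0000 12.0000]
After op 5 tick(7): ref=19.0000 raw=[20.7500 20.7500]
After op 6 tick(4): ref=23.0000 raw=[25.7500 25.7500]
Drift of clock 0 after op 6: 25.7500 - 23.0000 = 2.7500

Answer: 2.7500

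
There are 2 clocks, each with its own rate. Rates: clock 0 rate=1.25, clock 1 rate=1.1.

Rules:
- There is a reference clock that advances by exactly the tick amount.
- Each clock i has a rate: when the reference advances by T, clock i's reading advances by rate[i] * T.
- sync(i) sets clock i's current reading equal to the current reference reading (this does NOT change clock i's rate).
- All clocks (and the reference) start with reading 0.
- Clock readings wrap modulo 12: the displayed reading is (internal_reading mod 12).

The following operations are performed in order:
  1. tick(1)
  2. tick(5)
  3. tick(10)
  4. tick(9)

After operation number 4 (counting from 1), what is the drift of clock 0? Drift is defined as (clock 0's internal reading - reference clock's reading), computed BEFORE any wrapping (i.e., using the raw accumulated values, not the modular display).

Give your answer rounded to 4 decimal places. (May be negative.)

Answer: 6.2500

Derivation:
After op 1 tick(1): ref=1.0000 raw=[1.2500 1.1000]
After op 2 tick(5): ref=6.0000 raw=[7.5000 6.6000]
After op 3 tick(10): ref=16.0000 raw=[20.0000 17.6000]
After op 4 tick(9): ref=25.0000 raw=[31.2500 27.5000]
Drift of clock 0 after op 4: 31.2500 - 25.0000 = 6.2500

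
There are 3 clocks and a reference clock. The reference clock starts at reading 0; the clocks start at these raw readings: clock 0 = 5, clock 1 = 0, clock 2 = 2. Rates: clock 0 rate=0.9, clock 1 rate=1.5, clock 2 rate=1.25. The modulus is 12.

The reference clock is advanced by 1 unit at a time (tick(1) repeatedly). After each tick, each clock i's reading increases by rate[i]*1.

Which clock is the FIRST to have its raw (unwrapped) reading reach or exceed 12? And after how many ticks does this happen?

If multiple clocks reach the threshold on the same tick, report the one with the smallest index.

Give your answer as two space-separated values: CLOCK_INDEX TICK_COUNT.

Answer: 0 8

Derivation:
clock 0: start=5, rate=0.9, needs 12-5 = 7; ticks = ceil(7/0.9) = ceil(7.7778) = 8; reading at tick 8 = 5 + 0.9*8 = 12.2000
clock 1: start=0, rate=1.5, needs 12-0 = 12; ticks = ceil(12/1.5) = ceil(8.0000) = 8; reading at tick 8 = 0 + 1.5*8 = 12.0000
clock 2: start=2, rate=1.25, needs 12-2 = 10; ticks = ceil(10/1.25) = ceil(8.0000) = 8; reading at tick 8 = 2 + 1.25*8 = 12.0000
Minimum tick count = 8; winners = [0, 1, 2]; smallest index = 0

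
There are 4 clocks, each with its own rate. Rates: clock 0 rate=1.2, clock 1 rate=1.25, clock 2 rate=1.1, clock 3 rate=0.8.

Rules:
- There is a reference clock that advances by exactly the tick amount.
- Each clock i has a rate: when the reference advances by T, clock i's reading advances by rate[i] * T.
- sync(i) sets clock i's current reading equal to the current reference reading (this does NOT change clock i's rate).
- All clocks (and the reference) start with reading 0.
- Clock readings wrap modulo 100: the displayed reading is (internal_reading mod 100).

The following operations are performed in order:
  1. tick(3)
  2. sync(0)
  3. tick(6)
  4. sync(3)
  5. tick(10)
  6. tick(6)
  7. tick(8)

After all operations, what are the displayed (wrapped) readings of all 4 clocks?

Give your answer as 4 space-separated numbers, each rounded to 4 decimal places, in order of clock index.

Answer: 39.0000 41.2500 36.3000 28.2000

Derivation:
After op 1 tick(3): ref=3.0000 raw=[3.6000 3.7500 3.3000 2.4000]
After op 2 sync(0): ref=3.0000 raw=[3.0000 3.7500 3.3000 2.4000]
After op 3 tick(6): ref=9.0000 raw=[10.2000 11.2500 9.9000 7.2000]
After op 4 sync(3): ref=9.0000 raw=[10.2000 11.2500 9.9000 9.0000]
After op 5 tick(10): ref=19.0000 raw=[22.2000 23.7500 20.9000 17.0000]
After op 6 tick(6): ref=25.0000 raw=[29.4000 31.2500 27.5000 21.8000]
After op 7 tick(8): ref=33.0000 raw=[39.0000 41.2500 36.3000 28.2000]
Wrap final raw readings (mod 100): 39.0000 mod 100 = 39.0000; 41.2500 mod 100 = 41.2500; 36.3000 mod 100 = 36.3000; 28.2000 mod 100 = 28.2000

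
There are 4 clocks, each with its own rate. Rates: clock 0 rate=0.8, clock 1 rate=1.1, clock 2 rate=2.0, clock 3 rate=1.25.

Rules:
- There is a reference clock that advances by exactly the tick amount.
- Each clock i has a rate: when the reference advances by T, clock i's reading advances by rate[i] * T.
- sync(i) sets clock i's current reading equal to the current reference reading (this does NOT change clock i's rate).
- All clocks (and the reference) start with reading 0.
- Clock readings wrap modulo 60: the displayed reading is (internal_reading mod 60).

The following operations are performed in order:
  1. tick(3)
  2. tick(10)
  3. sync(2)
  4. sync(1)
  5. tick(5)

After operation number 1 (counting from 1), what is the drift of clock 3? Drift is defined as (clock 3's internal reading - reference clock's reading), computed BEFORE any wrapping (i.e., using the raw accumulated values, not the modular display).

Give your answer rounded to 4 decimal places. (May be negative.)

Answer: 0.7500

Derivation:
After op 1 tick(3): ref=3.0000 raw=[2.4000 3.3000 6.0000 3.7500]
Drift of clock 3 after op 1: 3.7500 - 3.0000 = 0.7500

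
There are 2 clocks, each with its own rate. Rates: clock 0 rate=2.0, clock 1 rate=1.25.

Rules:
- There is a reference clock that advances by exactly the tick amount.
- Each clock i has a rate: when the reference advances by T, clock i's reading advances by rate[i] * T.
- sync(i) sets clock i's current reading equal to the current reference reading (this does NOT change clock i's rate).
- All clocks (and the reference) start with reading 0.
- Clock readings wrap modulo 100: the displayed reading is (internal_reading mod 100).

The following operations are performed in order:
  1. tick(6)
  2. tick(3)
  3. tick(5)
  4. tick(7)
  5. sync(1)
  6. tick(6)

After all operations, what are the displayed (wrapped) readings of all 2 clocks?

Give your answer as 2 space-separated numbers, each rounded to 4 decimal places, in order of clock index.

After op 1 tick(6): ref=6.0000 raw=[12.0000 7.5000]
After op 2 tick(3): ref=9.0000 raw=[18.0000 11.2500]
After op 3 tick(5): ref=14.0000 raw=[28.0000 17.5000]
After op 4 tick(7): ref=21.0000 raw=[42.0000 26.2500]
After op 5 sync(1): ref=21.0000 raw=[42.0000 21.0000]
After op 6 tick(6): ref=27.0000 raw=[54.0000 28.5000]
Wrap final raw readings (mod 100): 54.0000 mod 100 = 54.0000; 28.5000 mod 100 = 28.5000

Answer: 54.0000 28.5000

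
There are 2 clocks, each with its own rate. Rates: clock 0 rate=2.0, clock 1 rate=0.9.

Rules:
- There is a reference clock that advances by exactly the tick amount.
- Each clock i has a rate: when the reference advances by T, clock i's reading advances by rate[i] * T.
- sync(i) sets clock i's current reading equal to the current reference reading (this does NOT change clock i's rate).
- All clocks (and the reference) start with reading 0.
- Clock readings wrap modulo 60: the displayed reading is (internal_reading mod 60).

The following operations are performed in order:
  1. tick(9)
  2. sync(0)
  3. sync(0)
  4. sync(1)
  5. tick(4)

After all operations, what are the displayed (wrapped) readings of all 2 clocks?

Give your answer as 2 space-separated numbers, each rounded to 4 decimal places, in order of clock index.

Answer: 17.0000 12.6000

Derivation:
After op 1 tick(9): ref=9.0000 raw=[18.0000 8.1000]
After op 2 sync(0): ref=9.0000 raw=[9.0000 8.1000]
After op 3 sync(0): ref=9.0000 raw=[9.0000 8.1000]
After op 4 sync(1): ref=9.0000 raw=[9.0000 9.0000]
After op 5 tick(4): ref=13.0000 raw=[17.0000 12.6000]
Wrap final raw readings (mod 60): 17.0000 mod 60 = 17.0000; 12.6000 mod 60 = 12.6000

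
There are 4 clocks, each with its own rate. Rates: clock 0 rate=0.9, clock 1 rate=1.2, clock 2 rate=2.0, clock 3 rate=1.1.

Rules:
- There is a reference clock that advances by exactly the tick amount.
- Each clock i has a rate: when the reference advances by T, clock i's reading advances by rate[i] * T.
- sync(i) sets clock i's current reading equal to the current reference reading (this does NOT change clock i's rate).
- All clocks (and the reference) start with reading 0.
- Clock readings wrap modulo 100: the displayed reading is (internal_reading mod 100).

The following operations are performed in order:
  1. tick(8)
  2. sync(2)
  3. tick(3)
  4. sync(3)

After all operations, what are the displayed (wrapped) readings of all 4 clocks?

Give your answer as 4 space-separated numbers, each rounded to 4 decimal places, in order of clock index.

Answer: 9.9000 13.2000 14.0000 11.0000

Derivation:
After op 1 tick(8): ref=8.0000 raw=[7.2000 9.6000 16.0000 8.8000]
After op 2 sync(2): ref=8.0000 raw=[7.2000 9.6000 8.0000 8.8000]
After op 3 tick(3): ref=11.0000 raw=[9.9000 13.2000 14.0000 12.1000]
After op 4 sync(3): ref=11.0000 raw=[9.9000 13.2000 14.0000 11.0000]
Wrap final raw readings (mod 100): 9.9000 mod 100 = 9.9000; 13.2000 mod 100 = 13.2000; 14.0000 mod 100 = 14.0000; 11.0000 mod 100 = 11.0000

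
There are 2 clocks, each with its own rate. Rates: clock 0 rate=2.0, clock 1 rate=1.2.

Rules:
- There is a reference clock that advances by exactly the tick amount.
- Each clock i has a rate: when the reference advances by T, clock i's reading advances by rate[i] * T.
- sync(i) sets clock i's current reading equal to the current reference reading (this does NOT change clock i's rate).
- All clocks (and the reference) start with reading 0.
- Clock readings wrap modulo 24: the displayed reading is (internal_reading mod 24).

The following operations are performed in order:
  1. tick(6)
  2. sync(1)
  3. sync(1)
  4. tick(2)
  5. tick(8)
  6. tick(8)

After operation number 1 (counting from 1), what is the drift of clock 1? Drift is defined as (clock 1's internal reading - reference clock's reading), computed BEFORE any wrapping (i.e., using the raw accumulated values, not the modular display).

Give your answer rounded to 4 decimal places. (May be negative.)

Answer: 1.2000

Derivation:
After op 1 tick(6): ref=6.0000 raw=[12.0000 7.2000]
Drift of clock 1 after op 1: 7.2000 - 6.0000 = 1.2000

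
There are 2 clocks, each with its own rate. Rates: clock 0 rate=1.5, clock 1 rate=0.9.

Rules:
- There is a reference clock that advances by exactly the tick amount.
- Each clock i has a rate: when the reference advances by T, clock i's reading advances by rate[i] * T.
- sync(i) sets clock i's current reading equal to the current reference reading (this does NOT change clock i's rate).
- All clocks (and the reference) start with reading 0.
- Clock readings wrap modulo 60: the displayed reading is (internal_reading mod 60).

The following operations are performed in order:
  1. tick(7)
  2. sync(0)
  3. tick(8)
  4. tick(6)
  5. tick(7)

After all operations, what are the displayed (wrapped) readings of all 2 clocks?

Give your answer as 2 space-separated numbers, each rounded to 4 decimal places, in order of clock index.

After op 1 tick(7): ref=7.0000 raw=[10.5000 6.3000]
After op 2 sync(0): ref=7.0000 raw=[7.0000 6.3000]
After op 3 tick(8): ref=15.0000 raw=[19.0000 13.5000]
After op 4 tick(6): ref=21.0000 raw=[28.0000 18.9000]
After op 5 tick(7): ref=28.0000 raw=[38.5000 25.2000]
Wrap final raw readings (mod 60): 38.5000 mod 60 = 38.5000; 25.2000 mod 60 = 25.2000

Answer: 38.5000 25.2000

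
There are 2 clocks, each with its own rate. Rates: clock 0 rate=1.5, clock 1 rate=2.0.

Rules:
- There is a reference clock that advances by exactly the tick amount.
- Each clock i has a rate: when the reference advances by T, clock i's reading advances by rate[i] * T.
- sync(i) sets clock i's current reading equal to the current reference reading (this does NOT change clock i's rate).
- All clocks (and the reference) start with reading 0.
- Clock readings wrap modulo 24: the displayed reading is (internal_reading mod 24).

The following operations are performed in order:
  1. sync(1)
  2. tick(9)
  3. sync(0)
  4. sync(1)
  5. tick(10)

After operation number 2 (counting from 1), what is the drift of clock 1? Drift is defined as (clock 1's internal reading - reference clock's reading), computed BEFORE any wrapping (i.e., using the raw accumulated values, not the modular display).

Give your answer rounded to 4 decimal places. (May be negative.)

Answer: 9.0000

Derivation:
After op 1 sync(1): ref=0.0000 raw=[0.0000 0.0000]
After op 2 tick(9): ref=9.0000 raw=[13.5000 18.0000]
Drift of clock 1 after op 2: 18.0000 - 9.0000 = 9.0000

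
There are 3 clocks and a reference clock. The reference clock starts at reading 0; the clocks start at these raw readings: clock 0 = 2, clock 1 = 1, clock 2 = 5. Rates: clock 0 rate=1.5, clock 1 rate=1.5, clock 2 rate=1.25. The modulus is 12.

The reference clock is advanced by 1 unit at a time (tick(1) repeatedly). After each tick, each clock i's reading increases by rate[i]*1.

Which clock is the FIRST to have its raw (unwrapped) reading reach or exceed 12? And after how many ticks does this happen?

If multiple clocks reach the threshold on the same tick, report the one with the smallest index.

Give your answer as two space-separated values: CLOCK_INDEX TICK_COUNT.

clock 0: start=2, rate=1.5, needs 12-2 = 10; ticks = ceil(10/1.5) = ceil(6.6667) = 7; reading at tick 7 = 2 + 1.5*7 = 12.5000
clock 1: start=1, rate=1.5, needs 12-1 = 11; ticks = ceil(11/1.5) = ceil(7.3333) = 8; reading at tick 8 = 1 + 1.5*8 = 13.0000
clock 2: start=5, rate=1.25, needs 12-5 = 7; ticks = ceil(7/1.25) = ceil(5.6000) = 6; reading at tick 6 = 5 + 1.25*6 = 12.5000
Minimum tick count = 6; winners = [2]; smallest index = 2

Answer: 2 6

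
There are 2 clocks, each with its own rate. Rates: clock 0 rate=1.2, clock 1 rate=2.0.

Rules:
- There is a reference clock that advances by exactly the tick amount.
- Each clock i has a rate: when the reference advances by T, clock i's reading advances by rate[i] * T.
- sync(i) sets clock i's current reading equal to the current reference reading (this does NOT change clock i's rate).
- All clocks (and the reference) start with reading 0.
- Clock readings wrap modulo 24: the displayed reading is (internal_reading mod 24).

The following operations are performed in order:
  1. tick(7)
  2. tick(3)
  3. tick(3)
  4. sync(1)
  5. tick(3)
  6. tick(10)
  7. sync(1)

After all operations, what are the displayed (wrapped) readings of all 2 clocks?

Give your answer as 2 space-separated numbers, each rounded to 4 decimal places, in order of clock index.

After op 1 tick(7): ref=7.0000 raw=[8.4000 14.0000]
After op 2 tick(3): ref=10.0000 raw=[12.0000 20.0000]
After op 3 tick(3): ref=13.0000 raw=[15.6000 26.0000]
After op 4 sync(1): ref=13.0000 raw=[15.6000 13.0000]
After op 5 tick(3): ref=16.0000 raw=[19.2000 19.0000]
After op 6 tick(10): ref=26.0000 raw=[31.2000 39.0000]
After op 7 sync(1): ref=26.0000 raw=[31.2000 26.0000]
Wrap final raw readings (mod 24): 31.2000 mod 24 = 7.2000; 26.0000 mod 24 = 2.0000

Answer: 7.2000 2.0000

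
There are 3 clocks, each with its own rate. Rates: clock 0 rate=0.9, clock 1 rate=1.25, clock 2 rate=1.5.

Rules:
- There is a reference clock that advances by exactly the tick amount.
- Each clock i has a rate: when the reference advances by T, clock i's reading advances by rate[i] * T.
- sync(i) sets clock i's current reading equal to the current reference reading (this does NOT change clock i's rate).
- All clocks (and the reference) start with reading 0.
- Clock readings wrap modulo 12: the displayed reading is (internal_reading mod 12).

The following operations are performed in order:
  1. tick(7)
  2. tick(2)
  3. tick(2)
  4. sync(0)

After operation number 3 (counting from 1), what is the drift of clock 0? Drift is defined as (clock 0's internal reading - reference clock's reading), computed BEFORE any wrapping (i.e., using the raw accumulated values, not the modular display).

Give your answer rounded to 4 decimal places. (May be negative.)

Answer: -1.1000

Derivation:
After op 1 tick(7): ref=7.0000 raw=[6.3000 8.7500 10.5000]
After op 2 tick(2): ref=9.0000 raw=[8.1000 11.2500 13.5000]
After op 3 tick(2): ref=11.0000 raw=[9.9000 13.7500 16.5000]
Drift of clock 0 after op 3: 9.9000 - 11.0000 = -1.1000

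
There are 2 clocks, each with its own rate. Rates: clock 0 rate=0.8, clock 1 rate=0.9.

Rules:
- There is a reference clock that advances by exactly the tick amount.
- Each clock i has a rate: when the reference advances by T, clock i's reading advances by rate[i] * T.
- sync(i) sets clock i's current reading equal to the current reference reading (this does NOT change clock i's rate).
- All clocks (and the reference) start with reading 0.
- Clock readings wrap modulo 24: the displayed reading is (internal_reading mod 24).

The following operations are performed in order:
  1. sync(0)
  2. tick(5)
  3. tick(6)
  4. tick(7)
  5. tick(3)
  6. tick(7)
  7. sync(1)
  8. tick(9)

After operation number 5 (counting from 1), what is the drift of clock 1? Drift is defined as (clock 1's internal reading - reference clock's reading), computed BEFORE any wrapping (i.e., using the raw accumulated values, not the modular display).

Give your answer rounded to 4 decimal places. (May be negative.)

After op 1 sync(0): ref=0.0000 raw=[0.0000 0.0000]
After op 2 tick(5): ref=5.0000 raw=[4.0000 4.5000]
After op 3 tick(6): ref=11.0000 raw=[8.8000 9.9000]
After op 4 tick(7): ref=18.0000 raw=[14.4000 16.2000]
After op 5 tick(3): ref=21.0000 raw=[16.8000 18.9000]
Drift of clock 1 after op 5: 18.9000 - 21.0000 = -2.1000

Answer: -2.1000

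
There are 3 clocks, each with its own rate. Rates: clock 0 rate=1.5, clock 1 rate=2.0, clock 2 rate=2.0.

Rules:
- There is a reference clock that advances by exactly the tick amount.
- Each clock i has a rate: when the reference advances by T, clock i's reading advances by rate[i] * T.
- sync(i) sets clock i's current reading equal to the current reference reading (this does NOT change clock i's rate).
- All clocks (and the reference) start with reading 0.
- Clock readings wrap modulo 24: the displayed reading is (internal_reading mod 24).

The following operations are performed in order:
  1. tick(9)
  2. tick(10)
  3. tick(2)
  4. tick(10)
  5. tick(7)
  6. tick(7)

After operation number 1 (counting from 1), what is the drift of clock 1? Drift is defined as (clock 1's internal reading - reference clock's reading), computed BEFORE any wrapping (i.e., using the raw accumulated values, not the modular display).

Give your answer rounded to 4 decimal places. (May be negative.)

Answer: 9.0000

Derivation:
After op 1 tick(9): ref=9.0000 raw=[13.5000 18.0000 18.0000]
Drift of clock 1 after op 1: 18.0000 - 9.0000 = 9.0000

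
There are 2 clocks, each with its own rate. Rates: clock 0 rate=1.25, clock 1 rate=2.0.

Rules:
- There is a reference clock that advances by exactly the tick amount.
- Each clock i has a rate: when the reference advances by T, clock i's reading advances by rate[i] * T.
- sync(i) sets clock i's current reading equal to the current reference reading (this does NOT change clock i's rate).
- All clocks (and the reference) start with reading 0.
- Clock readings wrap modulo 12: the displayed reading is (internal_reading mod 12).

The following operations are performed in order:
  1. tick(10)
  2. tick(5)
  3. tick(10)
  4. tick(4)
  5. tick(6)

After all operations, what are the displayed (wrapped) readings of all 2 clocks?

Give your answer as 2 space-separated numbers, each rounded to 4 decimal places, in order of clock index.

Answer: 7.7500 10.0000

Derivation:
After op 1 tick(10): ref=10.0000 raw=[12.5000 20.0000]
After op 2 tick(5): ref=15.0000 raw=[18.7500 30.0000]
After op 3 tick(10): ref=25.0000 raw=[31.2500 50.0000]
After op 4 tick(4): ref=29.0000 raw=[36.2500 58.0000]
After op 5 tick(6): ref=35.0000 raw=[43.7500 70.0000]
Wrap final raw readings (mod 12): 43.7500 mod 12 = 7.7500; 70.0000 mod 12 = 10.0000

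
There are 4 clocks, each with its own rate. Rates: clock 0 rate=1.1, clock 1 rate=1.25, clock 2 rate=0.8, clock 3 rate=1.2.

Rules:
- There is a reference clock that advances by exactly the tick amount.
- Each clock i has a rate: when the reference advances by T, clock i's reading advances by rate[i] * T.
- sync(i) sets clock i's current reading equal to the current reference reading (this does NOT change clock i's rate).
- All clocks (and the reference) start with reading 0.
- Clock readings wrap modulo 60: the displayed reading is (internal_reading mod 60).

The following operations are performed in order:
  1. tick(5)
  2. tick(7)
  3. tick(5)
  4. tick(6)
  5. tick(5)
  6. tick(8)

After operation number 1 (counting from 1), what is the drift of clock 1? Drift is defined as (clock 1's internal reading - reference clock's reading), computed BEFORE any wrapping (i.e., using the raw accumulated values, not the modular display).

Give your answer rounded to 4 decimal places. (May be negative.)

After op 1 tick(5): ref=5.0000 raw=[5.5000 6.2500 4.0000 6.0000]
Drift of clock 1 after op 1: 6.2500 - 5.0000 = 1.2500

Answer: 1.2500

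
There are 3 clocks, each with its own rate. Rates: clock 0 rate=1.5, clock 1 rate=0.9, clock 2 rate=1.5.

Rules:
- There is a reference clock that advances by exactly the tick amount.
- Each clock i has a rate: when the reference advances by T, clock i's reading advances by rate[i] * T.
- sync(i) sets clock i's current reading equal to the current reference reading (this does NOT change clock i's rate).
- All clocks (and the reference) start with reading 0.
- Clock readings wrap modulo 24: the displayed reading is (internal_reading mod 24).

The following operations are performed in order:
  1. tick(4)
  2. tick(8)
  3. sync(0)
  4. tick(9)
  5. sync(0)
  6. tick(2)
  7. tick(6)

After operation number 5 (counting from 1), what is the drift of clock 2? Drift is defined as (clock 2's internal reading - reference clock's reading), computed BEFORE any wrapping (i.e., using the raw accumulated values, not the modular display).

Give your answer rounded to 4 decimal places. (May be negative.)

Answer: 10.5000

Derivation:
After op 1 tick(4): ref=4.0000 raw=[6.0000 3.6000 6.0000]
After op 2 tick(8): ref=12.0000 raw=[18.0000 10.8000 18.0000]
After op 3 sync(0): ref=12.0000 raw=[12.0000 10.8000 18.0000]
After op 4 tick(9): ref=21.0000 raw=[25.5000 18.9000 31.5000]
After op 5 sync(0): ref=21.0000 raw=[21.0000 18.9000 31.5000]
Drift of clock 2 after op 5: 31.5000 - 21.0000 = 10.5000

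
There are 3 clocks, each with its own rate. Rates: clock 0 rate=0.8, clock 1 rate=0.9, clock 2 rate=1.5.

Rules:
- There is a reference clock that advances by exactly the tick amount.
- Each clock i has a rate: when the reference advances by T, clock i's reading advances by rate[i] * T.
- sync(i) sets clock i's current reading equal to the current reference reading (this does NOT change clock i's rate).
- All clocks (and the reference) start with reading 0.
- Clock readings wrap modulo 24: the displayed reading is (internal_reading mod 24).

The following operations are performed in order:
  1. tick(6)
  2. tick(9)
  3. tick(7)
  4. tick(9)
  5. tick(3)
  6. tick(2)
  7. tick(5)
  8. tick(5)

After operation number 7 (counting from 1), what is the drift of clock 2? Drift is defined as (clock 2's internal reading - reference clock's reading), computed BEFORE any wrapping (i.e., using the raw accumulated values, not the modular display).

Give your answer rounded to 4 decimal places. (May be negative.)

Answer: 20.5000

Derivation:
After op 1 tick(6): ref=6.0000 raw=[4.8000 5.4000 9.0000]
After op 2 tick(9): ref=15.0000 raw=[12.0000 13.5000 22.5000]
After op 3 tick(7): ref=22.0000 raw=[17.6000 19.8000 33.0000]
After op 4 tick(9): ref=31.0000 raw=[24.8000 27.9000 46.5000]
After op 5 tick(3): ref=34.0000 raw=[27.2000 30.6000 51.0000]
After op 6 tick(2): ref=36.0000 raw=[28.8000 32.4000 54.0000]
After op 7 tick(5): ref=41.0000 raw=[32.8000 36.9000 61.5000]
Drift of clock 2 after op 7: 61.5000 - 41.0000 = 20.5000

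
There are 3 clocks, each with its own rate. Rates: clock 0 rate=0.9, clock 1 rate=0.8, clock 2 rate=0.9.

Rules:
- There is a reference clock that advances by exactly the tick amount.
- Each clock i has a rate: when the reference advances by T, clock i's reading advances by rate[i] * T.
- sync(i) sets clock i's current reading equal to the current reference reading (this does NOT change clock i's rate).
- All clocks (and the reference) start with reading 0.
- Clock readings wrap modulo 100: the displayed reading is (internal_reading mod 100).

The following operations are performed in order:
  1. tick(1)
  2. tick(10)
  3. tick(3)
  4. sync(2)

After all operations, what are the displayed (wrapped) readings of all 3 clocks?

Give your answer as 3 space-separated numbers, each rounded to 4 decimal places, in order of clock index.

Answer: 12.6000 11.2000 14.0000

Derivation:
After op 1 tick(1): ref=1.0000 raw=[0.9000 0.8000 0.9000]
After op 2 tick(10): ref=11.0000 raw=[9.9000 8.8000 9.9000]
After op 3 tick(3): ref=14.0000 raw=[12.6000 11.2000 12.6000]
After op 4 sync(2): ref=14.0000 raw=[12.6000 11.2000 14.0000]
Wrap final raw readings (mod 100): 12.6000 mod 100 = 12.6000; 11.2000 mod 100 = 11.2000; 14.0000 mod 100 = 14.0000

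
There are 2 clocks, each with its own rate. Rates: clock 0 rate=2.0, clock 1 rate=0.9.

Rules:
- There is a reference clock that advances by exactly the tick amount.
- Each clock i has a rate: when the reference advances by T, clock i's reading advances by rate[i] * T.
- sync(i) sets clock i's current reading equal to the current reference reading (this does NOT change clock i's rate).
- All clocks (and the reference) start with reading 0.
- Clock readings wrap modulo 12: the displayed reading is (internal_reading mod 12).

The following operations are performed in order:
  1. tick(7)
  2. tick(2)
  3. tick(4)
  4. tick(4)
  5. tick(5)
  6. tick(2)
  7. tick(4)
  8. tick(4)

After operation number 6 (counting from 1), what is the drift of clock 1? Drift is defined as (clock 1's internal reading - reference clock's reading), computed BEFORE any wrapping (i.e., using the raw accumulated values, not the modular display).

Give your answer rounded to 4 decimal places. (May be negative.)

Answer: -2.4000

Derivation:
After op 1 tick(7): ref=7.0000 raw=[14.0000 6.3000]
After op 2 tick(2): ref=9.0000 raw=[18.0000 8.1000]
After op 3 tick(4): ref=13.0000 raw=[26.0000 11.7000]
After op 4 tick(4): ref=17.0000 raw=[34.0000 15.3000]
After op 5 tick(5): ref=22.0000 raw=[44.0000 19.8000]
After op 6 tick(2): ref=24.0000 raw=[48.0000 21.6000]
Drift of clock 1 after op 6: 21.6000 - 24.0000 = -2.4000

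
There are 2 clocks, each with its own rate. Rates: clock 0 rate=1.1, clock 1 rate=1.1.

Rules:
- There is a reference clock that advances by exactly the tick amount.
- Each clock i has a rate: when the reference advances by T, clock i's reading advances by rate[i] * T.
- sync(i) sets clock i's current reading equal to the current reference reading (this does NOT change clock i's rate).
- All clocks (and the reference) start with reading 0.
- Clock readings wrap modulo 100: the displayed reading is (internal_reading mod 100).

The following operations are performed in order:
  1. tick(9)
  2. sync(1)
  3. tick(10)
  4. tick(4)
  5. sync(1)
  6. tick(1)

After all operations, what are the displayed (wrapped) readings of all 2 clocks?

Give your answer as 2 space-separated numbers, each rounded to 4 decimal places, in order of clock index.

After op 1 tick(9): ref=9.0000 raw=[9.9000 9.9000]
After op 2 sync(1): ref=9.0000 raw=[9.9000 9.0000]
After op 3 tick(10): ref=19.0000 raw=[20.9000 20.0000]
After op 4 tick(4): ref=23.0000 raw=[25.3000 24.4000]
After op 5 sync(1): ref=23.0000 raw=[25.3000 23.0000]
After op 6 tick(1): ref=24.0000 raw=[26.4000 24.1000]
Wrap final raw readings (mod 100): 26.4000 mod 100 = 26.4000; 24.1000 mod 100 = 24.1000

Answer: 26.4000 24.1000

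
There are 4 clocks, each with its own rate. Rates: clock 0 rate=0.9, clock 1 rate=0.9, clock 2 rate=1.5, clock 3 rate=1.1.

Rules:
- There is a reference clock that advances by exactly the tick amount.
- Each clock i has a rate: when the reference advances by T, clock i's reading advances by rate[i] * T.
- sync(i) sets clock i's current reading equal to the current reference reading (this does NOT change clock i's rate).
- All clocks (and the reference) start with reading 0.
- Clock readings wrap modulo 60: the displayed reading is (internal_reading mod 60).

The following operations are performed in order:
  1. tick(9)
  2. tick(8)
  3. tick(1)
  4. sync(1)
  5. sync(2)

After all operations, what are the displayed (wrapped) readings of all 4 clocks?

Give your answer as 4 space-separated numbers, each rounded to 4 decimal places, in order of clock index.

After op 1 tick(9): ref=9.0000 raw=[8.1000 8.1000 13.5000 9.9000]
After op 2 tick(8): ref=17.0000 raw=[15.3000 15.3000 25.5000 18.7000]
After op 3 tick(1): ref=18.0000 raw=[16.2000 16.2000 27.0000 19.8000]
After op 4 sync(1): ref=18.0000 raw=[16.2000 18.0000 27.0000 19.8000]
After op 5 sync(2): ref=18.0000 raw=[16.2000 18.0000 18.0000 19.8000]
Wrap final raw readings (mod 60): 16.2000 mod 60 = 16.2000; 18.0000 mod 60 = 18.0000; 18.0000 mod 60 = 18.0000; 19.8000 mod 60 = 19.8000

Answer: 16.2000 18.0000 18.0000 19.8000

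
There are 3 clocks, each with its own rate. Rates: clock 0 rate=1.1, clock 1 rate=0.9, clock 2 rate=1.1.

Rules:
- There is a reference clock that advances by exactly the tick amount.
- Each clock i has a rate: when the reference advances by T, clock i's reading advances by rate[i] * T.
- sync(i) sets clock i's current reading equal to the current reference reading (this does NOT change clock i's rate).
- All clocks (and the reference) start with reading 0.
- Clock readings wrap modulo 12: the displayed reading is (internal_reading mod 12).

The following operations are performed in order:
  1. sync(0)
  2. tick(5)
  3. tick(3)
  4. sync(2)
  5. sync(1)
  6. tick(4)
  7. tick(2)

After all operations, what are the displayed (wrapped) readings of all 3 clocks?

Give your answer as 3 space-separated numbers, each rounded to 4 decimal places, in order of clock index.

Answer: 3.4000 1.4000 2.6000

Derivation:
After op 1 sync(0): ref=0.0000 raw=[0.0000 0.0000 0.0000]
After op 2 tick(5): ref=5.0000 raw=[5.5000 4.5000 5.5000]
After op 3 tick(3): ref=8.0000 raw=[8.8000 7.2000 8.8000]
After op 4 sync(2): ref=8.0000 raw=[8.8000 7.2000 8.0000]
After op 5 sync(1): ref=8.0000 raw=[8.8000 8.0000 8.0000]
After op 6 tick(4): ref=12.0000 raw=[13.2000 11.6000 12.4000]
After op 7 tick(2): ref=14.0000 raw=[15.4000 13.4000 14.6000]
Wrap final raw readings (mod 12): 15.4000 mod 12 = 3.4000; 13.4000 mod 12 = 1.4000; 14.6000 mod 12 = 2.6000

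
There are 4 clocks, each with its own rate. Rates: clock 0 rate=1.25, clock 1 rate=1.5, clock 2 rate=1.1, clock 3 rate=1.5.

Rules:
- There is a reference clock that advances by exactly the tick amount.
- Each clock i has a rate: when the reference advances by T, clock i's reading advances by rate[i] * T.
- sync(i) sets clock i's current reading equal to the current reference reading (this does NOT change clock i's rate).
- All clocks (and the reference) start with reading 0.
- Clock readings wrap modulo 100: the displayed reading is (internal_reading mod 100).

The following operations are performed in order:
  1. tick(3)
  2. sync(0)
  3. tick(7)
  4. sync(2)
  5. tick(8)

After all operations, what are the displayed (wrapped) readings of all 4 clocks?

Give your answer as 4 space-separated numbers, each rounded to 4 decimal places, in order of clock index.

After op 1 tick(3): ref=3.0000 raw=[3.7500 4.5000 3.3000 4.5000]
After op 2 sync(0): ref=3.0000 raw=[3.0000 4.5000 3.3000 4.5000]
After op 3 tick(7): ref=10.0000 raw=[11.7500 15.0000 11.0000 15.0000]
After op 4 sync(2): ref=10.0000 raw=[11.7500 15.0000 10.0000 15.0000]
After op 5 tick(8): ref=18.0000 raw=[21.7500 27.0000 18.8000 27.0000]
Wrap final raw readings (mod 100): 21.7500 mod 100 = 21.7500; 27.0000 mod 100 = 27.0000; 18.8000 mod 100 = 18.8000; 27.0000 mod 100 = 27.0000

Answer: 21.7500 27.0000 18.8000 27.0000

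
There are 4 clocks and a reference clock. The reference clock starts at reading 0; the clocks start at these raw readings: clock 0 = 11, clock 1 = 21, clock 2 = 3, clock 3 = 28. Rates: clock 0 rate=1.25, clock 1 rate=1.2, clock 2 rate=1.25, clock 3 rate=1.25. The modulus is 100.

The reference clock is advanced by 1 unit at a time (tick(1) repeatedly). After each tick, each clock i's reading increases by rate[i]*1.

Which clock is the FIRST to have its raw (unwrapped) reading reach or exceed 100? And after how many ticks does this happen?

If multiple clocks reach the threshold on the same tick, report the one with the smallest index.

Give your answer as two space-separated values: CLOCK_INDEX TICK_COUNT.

Answer: 3 58

Derivation:
clock 0: start=11, rate=1.25, needs 100-11 = 89; ticks = ceil(89/1.25) = ceil(71.2000) = 72; reading at tick 72 = 11 + 1.25*72 = 101.0000
clock 1: start=21, rate=1.2, needs 100-21 = 79; ticks = ceil(79/1.2) = ceil(65.8333) = 66; reading at tick 66 = 21 + 1.2*66 = 100.2000
clock 2: start=3, rate=1.25, needs 100-3 = 97; ticks = ceil(97/1.25) = ceil(77.6000) = 78; reading at tick 78 = 3 + 1.25*78 = 100.5000
clock 3: start=28, rate=1.25, needs 100-28 = 72; ticks = ceil(72/1.25) = ceil(57.6000) = 58; reading at tick 58 = 28 + 1.25*58 = 100.5000
Minimum tick count = 58; winners = [3]; smallest index = 3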